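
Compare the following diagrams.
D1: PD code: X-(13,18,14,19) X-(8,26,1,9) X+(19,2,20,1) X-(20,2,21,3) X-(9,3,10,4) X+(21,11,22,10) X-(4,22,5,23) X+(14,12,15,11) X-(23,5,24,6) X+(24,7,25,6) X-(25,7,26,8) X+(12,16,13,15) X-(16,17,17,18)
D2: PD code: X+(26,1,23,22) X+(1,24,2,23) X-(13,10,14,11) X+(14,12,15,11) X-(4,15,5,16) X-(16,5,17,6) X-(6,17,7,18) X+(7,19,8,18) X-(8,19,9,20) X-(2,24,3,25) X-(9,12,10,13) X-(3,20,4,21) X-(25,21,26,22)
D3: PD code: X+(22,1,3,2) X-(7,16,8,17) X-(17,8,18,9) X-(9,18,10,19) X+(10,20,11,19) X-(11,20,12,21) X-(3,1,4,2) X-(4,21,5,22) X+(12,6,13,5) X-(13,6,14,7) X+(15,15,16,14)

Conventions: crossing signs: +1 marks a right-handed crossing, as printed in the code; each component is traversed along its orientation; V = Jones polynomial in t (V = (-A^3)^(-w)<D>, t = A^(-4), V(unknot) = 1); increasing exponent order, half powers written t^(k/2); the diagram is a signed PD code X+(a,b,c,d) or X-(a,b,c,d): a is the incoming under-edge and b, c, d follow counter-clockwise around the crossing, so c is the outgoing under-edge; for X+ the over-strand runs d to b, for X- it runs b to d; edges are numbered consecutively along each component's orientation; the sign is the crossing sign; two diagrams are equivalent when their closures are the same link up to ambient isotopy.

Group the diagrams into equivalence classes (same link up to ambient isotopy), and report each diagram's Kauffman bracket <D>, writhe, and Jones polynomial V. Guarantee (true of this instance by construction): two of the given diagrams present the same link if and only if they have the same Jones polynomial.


equivalence classes: {D1} | {D2, D3}
D1 (bracket A^-3 + A^5 - A^9 + A^13; 13 crossings at w = -3): V = -t^(-11/2) + t^(-9/2) - t^(-7/2) - t^(-3/2)
V(D2) = t^(-9/2) - t^(-5/2) - t^(-3/2) - t^(-1/2)  (w -5, c 13, <D> = A^-13 + A^-9 + A^-5 - A^3)
V(D3) = t^(-9/2) - t^(-5/2) - t^(-3/2) - t^(-1/2)  [11 crossings, <D> = A^-7 + A^-3 + A - A^9, w = -3]
key observation: comparing 3 Jones polynomials yields 2 groups


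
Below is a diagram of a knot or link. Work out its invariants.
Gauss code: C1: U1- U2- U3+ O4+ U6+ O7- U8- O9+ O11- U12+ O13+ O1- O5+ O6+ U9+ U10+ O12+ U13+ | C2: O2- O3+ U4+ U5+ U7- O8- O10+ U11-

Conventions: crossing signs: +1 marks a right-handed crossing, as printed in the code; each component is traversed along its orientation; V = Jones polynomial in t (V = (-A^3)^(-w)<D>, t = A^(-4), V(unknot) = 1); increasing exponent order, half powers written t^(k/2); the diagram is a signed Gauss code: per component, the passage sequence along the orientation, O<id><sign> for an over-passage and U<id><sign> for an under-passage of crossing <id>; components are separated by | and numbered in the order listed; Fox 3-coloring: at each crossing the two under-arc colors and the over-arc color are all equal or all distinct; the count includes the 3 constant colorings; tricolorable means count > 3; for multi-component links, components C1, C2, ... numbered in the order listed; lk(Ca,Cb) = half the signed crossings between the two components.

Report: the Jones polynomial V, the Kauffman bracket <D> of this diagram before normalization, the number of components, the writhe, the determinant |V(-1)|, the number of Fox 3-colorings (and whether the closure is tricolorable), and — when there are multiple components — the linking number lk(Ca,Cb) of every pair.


V = -2t^(1/2) + t^(3/2) - 2t^(5/2) + t^(7/2) - t^(9/2) + t^(11/2)
<D> = -A^-13 + A^-9 - A^-5 + 2A^-1 - A^3 + 2A^7 (w = +3)
2 components over 13 crossings, w = +3
lk(C1,C2): 0
3 Fox colorings among 3^13, |V(-1)| = 8: not tricolorable
why: the 1 component pair carries total linking 0


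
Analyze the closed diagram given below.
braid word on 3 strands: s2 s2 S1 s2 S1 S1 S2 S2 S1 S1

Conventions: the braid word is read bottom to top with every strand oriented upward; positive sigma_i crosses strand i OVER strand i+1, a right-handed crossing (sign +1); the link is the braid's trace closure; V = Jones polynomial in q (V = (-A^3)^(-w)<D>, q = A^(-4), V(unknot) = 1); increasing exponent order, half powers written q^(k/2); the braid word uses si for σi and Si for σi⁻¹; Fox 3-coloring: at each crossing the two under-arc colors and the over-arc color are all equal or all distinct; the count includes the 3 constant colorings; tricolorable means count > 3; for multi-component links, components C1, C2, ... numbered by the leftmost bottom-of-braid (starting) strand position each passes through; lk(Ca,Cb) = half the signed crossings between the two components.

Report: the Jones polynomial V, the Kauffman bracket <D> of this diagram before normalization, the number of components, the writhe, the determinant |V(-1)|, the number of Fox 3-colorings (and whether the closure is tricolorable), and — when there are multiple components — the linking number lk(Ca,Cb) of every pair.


V = -q^-8 + 3q^-7 - 5q^-6 + 6q^-5 - 7q^-4 + 7q^-3 - 5q^-2 + 4q^-1 - 1
<D> = -A^-12 + 4A^-8 - 5A^-4 + 7 - 7A^4 + 6A^8 - 5A^12 + 3A^16 - A^20 (w = -4)
1 component over 10 crossings, w = -4
9 Fox colorings among 3^10, |V(-1)| = 39: tricolorable
why: det 39 = |V(-1)|; divisible by 3, so tricolorable


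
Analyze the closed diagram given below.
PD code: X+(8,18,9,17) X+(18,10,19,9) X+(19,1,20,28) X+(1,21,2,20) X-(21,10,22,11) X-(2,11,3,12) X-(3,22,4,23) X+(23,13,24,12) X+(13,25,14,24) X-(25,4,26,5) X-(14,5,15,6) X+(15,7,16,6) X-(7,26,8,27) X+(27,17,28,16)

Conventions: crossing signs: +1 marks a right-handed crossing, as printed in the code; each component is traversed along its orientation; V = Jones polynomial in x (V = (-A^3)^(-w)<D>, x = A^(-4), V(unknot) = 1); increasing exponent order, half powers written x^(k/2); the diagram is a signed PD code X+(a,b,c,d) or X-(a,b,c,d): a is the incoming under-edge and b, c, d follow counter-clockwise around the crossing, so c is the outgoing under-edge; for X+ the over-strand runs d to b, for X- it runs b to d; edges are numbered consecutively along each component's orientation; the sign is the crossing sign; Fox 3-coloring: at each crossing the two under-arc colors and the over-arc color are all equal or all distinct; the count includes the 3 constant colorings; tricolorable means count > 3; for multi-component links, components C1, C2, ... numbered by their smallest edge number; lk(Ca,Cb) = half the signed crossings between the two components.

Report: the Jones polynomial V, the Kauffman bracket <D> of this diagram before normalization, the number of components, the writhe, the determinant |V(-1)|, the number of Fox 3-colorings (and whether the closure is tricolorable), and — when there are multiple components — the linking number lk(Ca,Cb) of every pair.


V = -x^-1 + 2 - x + 2x^2 - x^3 + x^4 - x^5
<D> = -A^-14 + A^-10 - A^-6 + 2A^-2 - A^2 + 2A^6 - A^10 (w = +2)
1 component over 14 crossings, w = +2
9 Fox colorings among 3^14, |V(-1)| = 9: tricolorable
why: det 9 = |V(-1)|; divisible by 3, so tricolorable


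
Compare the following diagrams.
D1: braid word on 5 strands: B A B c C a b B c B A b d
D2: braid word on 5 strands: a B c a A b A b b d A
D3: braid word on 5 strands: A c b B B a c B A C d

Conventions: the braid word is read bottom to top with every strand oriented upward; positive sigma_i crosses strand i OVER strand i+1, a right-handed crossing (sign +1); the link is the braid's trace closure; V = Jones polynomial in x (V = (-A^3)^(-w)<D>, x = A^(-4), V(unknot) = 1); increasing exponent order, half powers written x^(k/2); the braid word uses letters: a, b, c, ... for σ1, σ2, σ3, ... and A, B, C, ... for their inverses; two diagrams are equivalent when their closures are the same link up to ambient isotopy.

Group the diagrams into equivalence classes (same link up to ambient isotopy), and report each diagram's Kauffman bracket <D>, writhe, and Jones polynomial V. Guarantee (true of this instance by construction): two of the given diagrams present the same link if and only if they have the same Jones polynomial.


grouping into links: {D1, D3} | {D2}
V(D1) = -x^(-9/2) - x^(-5/2) + x^(-3/2) - x^(-1/2)  (w -1, c 13, <D> = A^-1 - A^3 + A^7 + A^15)
V(D2) = -x^(1/2) - x^(5/2)  [11 crossings, <D> = A^-1 + A^7, w = +3]
D3 (bracket A^-1 - A^3 + A^7 + A^15; 11 crossings at w = -1): V = -x^(-9/2) - x^(-5/2) + x^(-3/2) - x^(-1/2)
why: 2 values of V(x) split the 3 diagrams


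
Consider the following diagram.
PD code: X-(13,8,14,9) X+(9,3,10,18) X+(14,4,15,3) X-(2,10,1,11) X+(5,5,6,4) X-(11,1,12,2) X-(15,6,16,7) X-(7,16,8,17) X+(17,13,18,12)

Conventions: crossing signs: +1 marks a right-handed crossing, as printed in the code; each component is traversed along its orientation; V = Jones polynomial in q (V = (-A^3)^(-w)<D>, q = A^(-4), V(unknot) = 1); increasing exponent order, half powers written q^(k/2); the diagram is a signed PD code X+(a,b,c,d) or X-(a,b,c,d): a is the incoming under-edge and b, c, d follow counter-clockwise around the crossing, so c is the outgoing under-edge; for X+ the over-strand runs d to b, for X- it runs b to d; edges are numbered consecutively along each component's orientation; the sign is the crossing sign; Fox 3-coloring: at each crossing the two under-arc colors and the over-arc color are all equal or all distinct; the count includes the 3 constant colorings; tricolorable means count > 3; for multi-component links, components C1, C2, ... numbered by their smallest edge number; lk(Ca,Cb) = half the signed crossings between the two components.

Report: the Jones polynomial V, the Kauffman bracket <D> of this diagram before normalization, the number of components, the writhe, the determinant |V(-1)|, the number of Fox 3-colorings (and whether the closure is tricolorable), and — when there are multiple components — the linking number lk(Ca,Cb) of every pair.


V = -q^(-9/2) + q^(-7/2) - 2q^(-5/2) + 2q^(-3/2) - 2q^(-1/2) + q^(1/2) - q^(3/2)
<D> = A^-9 - A^-5 + 2A^-1 - 2A^3 + 2A^7 - A^11 + A^15 (w = -1)
2 components over 9 crossings, w = -1
lk(C1,C2): -1
3 Fox colorings among 3^9, |V(-1)| = 10: not tricolorable
why: the span of V is 6, within the link bound 9 + 2 - 1


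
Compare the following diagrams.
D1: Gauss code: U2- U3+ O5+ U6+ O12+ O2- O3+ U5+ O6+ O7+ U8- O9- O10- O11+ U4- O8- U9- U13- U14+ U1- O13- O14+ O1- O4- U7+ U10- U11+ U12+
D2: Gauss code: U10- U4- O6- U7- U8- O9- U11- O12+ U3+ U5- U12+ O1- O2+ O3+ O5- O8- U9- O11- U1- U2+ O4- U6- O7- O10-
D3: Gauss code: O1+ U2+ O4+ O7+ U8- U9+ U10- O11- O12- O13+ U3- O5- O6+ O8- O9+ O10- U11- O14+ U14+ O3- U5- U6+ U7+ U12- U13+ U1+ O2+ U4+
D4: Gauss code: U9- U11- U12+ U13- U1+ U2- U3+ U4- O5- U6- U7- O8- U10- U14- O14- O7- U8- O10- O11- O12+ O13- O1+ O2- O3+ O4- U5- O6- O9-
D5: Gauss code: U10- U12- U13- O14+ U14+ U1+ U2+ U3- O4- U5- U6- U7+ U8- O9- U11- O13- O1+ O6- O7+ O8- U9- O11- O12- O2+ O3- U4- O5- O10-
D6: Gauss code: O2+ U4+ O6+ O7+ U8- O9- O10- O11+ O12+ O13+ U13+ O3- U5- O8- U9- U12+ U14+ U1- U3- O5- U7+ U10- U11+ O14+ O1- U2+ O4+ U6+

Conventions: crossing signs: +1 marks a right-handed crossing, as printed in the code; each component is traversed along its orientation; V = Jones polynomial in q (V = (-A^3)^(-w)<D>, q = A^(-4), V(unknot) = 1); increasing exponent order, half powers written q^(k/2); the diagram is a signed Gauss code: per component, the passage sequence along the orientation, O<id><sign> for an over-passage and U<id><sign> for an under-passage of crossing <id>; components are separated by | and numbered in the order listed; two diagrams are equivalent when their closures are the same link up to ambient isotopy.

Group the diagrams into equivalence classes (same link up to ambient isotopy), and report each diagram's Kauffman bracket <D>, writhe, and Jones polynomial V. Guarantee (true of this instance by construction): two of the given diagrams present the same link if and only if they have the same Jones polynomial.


classes: {D1, D3, D6} | {D2, D4, D5}
V(D1) = -q^-3 + q^-2 - q^-1 + 3 - q + q^2 - q^3  [14 crossings, <D> = -A^-12 + A^-8 - A^-4 + 3 - A^4 + A^8 - A^12, w = 0]
V(D2) = q^-8 - 2q^-7 + q^-6 - 2q^-5 + 2q^-4 + q^-2  [12 crossings, <D> = A^-10 + 2A^-2 - 2A^2 + A^6 - 2A^10 + A^14, w = -6]
V(D3) = -q^-3 + q^-2 - q^-1 + 3 - q + q^2 - q^3  [14 crossings, <D> = -A^-6 + A^-2 - A^2 + 3A^6 - A^10 + A^14 - A^18, w = +2]
V(D4) = q^-8 - 2q^-7 + q^-6 - 2q^-5 + 2q^-4 + q^-2  (w -8, c 14, <D> = A^-16 + 2A^-8 - 2A^-4 + 1 - 2A^4 + A^8)
D5 (bracket A^-10 + 2A^-2 - 2A^2 + A^6 - 2A^10 + A^14; 14 crossings at w = -6): V = q^-8 - 2q^-7 + q^-6 - 2q^-5 + 2q^-4 + q^-2
D6 (bracket -A^-6 + A^-2 - A^2 + 3A^6 - A^10 + A^14 - A^18; 14 crossings at w = +2): V = -q^-3 + q^-2 - q^-1 + 3 - q + q^2 - q^3
note: 2 values of V(q) split the 6 diagrams


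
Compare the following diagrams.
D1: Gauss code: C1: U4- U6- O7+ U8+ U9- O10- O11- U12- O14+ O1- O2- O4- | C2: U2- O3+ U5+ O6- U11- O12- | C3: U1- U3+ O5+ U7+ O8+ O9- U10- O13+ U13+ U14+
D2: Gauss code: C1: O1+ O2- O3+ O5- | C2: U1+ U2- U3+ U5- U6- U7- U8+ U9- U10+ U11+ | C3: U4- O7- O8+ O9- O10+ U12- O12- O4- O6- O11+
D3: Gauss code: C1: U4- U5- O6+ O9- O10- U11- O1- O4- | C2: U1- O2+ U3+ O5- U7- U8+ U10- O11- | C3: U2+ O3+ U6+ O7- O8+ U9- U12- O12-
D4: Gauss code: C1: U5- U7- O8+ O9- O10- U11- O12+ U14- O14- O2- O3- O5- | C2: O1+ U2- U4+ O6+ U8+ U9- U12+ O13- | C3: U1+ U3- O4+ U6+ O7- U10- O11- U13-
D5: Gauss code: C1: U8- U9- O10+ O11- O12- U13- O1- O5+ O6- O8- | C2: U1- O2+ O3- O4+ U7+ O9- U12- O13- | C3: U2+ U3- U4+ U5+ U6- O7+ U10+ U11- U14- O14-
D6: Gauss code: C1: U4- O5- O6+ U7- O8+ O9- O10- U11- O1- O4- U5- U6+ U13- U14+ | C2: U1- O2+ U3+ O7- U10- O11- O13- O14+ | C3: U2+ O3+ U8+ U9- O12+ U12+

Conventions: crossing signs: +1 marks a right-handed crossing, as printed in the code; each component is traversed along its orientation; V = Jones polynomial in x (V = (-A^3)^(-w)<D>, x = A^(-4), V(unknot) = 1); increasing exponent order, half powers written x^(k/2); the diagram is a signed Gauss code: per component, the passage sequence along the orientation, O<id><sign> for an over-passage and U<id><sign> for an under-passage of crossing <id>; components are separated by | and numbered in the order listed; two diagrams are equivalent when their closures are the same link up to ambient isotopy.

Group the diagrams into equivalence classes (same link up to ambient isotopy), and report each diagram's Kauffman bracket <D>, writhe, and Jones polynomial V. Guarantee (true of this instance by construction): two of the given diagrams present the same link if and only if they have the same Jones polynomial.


grouping into links: {D1, D3, D4, D5, D6} | {D2}
V(D1) = x^-5 - x^-4 + 2x^-3 - x^-2 + 2x^-1 + x  (w -2, c 14, <D> = A^-10 + 2A^-2 - A^2 + 2A^6 - A^10 + A^14)
D2 (bracket A^-10 + 2A^-6 + A^-2; 12 crossings at w = -2): V = x^-1 + 2 + x
V(D3) = x^-5 - x^-4 + 2x^-3 - x^-2 + 2x^-1 + x  [12 crossings, <D> = A^-16 + 2A^-8 - A^-4 + 2 - A^4 + A^8, w = -4]
V(D4) = x^-5 - x^-4 + 2x^-3 - x^-2 + 2x^-1 + x  [14 crossings, <D> = A^-16 + 2A^-8 - A^-4 + 2 - A^4 + A^8, w = -4]
V(D5) = x^-5 - x^-4 + 2x^-3 - x^-2 + 2x^-1 + x  (w -4, c 14, <D> = A^-16 + 2A^-8 - A^-4 + 2 - A^4 + A^8)
V(D6) = x^-5 - x^-4 + 2x^-3 - x^-2 + 2x^-1 + x  (w -2, c 14, <D> = A^-10 + 2A^-2 - A^2 + 2A^6 - A^10 + A^14)
key observation: V(x) takes 2 values over 6 diagrams, fixing the grouping


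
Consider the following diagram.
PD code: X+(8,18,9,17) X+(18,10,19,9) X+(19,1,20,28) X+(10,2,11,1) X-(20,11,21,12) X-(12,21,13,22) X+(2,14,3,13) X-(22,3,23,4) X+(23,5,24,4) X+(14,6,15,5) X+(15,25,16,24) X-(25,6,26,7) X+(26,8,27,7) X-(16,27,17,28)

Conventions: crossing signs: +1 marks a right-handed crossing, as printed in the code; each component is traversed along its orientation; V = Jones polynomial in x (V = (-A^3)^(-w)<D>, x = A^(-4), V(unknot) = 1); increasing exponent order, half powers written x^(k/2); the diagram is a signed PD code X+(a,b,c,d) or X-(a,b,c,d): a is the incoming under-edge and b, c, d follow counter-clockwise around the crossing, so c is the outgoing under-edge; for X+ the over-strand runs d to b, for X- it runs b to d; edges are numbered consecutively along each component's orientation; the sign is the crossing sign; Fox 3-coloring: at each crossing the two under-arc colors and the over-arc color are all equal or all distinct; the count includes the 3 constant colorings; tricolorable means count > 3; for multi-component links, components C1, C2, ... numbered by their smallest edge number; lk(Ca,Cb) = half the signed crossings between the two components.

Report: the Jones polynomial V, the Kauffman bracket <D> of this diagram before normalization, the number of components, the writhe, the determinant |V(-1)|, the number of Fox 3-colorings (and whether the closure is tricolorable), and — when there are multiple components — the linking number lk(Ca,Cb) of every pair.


V(x) = x + x^3 - x^4
bracket: -A^-4 + 1 + A^8, w = +4
1 component, writhe +4, over 14 crossings
det 3, colorings 9 of 3^14 — tricolorable
observation: |V(-1)| = 3: so tricolorable, since 3 divides 3


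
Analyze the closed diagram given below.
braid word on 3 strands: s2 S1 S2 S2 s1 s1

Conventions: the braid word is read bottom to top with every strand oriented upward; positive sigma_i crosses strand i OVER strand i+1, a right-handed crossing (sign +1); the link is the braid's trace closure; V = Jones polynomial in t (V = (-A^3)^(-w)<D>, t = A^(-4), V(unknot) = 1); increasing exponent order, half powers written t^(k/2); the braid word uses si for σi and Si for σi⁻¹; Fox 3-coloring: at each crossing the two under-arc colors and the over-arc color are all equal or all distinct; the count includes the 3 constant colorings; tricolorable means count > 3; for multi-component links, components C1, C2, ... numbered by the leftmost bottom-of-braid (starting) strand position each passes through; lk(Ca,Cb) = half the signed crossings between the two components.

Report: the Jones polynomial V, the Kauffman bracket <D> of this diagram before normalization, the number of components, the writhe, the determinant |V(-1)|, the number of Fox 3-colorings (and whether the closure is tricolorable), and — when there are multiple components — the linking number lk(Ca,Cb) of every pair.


V(t) = t^-2 - t^-1 + 1 - t + t^2
bracket: A^-8 - A^-4 + 1 - A^4 + A^8, w = 0
1 component, writhe 0, over 6 crossings
det 5, colorings 3 of 3^6 — not tricolorable
observation: w = 0 (over 6 crossings) is diagram-only; (-A^3)^(0) removes it from V


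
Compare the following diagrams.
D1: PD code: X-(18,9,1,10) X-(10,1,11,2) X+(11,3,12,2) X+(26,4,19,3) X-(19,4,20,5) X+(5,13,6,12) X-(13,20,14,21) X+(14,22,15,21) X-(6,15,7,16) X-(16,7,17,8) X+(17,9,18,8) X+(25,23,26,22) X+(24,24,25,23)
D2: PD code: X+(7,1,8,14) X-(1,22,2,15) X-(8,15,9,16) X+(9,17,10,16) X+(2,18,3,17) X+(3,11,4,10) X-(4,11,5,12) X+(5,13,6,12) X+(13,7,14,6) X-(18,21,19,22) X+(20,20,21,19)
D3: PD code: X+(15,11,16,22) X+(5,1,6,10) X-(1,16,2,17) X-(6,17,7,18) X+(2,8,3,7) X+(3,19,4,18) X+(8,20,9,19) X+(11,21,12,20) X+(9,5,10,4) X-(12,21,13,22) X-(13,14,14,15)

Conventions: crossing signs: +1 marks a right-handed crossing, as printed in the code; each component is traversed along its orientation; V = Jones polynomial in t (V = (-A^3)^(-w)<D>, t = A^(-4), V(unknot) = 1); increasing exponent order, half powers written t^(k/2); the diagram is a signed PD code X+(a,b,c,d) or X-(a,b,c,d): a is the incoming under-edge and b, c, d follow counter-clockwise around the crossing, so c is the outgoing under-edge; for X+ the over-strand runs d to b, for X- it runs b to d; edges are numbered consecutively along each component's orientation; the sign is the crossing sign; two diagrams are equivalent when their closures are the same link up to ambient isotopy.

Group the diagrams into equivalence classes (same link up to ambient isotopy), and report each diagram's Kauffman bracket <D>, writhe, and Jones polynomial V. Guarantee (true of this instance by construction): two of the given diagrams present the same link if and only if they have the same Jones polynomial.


equivalence classes: {D1} | {D2, D3}
D1 (bracket A + A^5; 13 crossings at w = +1): V = -t^(-1/2) - t^(1/2)
V(D2) = -t^(1/2) - t^(3/2) - t^(5/2) + t^(9/2)  [11 crossings, <D> = -A^-9 + A^-1 + A^3 + A^7, w = +3]
V(D3) = -t^(1/2) - t^(3/2) - t^(5/2) + t^(9/2)  [11 crossings, <D> = -A^-9 + A^-1 + A^3 + A^7, w = +3]
key observation: V(t) takes 2 values over 3 diagrams, fixing the grouping


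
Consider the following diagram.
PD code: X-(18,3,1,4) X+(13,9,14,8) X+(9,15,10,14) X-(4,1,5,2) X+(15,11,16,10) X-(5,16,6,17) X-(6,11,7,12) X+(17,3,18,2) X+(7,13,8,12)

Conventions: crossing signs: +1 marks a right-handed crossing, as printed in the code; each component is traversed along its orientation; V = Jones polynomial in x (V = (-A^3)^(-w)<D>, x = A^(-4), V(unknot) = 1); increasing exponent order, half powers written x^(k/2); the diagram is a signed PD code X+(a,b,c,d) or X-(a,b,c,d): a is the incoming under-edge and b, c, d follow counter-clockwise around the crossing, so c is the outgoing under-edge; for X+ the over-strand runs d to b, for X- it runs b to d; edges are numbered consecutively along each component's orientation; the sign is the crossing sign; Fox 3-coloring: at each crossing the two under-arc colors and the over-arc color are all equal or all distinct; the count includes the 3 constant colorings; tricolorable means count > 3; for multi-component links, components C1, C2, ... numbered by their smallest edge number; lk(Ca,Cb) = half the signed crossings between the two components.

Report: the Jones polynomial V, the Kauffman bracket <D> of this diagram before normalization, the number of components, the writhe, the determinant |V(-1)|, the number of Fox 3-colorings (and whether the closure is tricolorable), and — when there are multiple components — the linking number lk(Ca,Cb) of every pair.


V(x) = x + x^3 - x^4
bracket: A^-13 - A^-9 - A^-1, w = +1
1 component, writhe +1, over 9 crossings
det 3, colorings 9 of 3^9 — tricolorable
observation: |V(-1)| = 3: so tricolorable, since 3 divides 3


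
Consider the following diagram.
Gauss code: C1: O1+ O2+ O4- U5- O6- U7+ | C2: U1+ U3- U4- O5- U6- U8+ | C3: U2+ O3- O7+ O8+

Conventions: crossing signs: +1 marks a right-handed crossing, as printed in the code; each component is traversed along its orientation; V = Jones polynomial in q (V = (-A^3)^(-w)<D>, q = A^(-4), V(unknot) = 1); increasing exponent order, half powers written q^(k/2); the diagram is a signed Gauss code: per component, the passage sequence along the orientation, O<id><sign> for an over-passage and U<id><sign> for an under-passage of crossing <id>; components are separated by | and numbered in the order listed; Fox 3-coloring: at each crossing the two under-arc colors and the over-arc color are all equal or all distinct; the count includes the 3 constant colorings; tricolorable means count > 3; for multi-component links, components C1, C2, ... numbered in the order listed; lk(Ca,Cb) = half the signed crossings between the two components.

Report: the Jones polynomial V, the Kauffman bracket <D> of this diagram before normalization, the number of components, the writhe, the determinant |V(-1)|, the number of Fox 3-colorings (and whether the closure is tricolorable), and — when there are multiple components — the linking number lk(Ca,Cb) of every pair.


Jones polynomial: V(q) = q^-2 + 2 + q^2
<D> = A^-8 + 2 + A^8; writhe 0
components 3, writhe 0 (8 crossings)
linking number lk(C1,C2) = -1
lk(C1,C3): +1
lk(C2,C3) = 0
3-colorings: 3 of 3^8, det 4 — not tricolorable
note: span 4 respects span(V) <= c + mu - 1 = 10 for this 3-component diagram


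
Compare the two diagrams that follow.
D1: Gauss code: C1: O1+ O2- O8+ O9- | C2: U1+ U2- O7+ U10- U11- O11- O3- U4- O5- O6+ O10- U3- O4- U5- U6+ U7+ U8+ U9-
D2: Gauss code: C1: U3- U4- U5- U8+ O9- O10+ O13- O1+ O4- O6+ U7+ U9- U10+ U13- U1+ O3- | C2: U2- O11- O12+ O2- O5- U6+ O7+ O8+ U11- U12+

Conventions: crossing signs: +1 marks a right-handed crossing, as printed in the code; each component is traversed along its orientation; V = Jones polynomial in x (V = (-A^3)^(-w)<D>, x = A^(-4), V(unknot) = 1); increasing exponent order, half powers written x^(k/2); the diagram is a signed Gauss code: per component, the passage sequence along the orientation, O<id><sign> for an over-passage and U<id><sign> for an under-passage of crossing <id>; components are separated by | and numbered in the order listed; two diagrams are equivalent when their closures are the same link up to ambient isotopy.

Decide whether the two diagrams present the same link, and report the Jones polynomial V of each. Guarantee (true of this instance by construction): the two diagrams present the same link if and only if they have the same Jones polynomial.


equivalent: no
D1 (bracket A^-7 + A^-3 + A - A^9; 11 crossings at w = -3): V = x^(-9/2) - x^(-5/2) - x^(-3/2) - x^(-1/2)
V(D2) = -x^(1/2) - x^(5/2)  (w -1, c 13, <D> = A^-13 + A^-5)
key observation: V(x) takes 2 values over 2 diagrams, fixing the grouping


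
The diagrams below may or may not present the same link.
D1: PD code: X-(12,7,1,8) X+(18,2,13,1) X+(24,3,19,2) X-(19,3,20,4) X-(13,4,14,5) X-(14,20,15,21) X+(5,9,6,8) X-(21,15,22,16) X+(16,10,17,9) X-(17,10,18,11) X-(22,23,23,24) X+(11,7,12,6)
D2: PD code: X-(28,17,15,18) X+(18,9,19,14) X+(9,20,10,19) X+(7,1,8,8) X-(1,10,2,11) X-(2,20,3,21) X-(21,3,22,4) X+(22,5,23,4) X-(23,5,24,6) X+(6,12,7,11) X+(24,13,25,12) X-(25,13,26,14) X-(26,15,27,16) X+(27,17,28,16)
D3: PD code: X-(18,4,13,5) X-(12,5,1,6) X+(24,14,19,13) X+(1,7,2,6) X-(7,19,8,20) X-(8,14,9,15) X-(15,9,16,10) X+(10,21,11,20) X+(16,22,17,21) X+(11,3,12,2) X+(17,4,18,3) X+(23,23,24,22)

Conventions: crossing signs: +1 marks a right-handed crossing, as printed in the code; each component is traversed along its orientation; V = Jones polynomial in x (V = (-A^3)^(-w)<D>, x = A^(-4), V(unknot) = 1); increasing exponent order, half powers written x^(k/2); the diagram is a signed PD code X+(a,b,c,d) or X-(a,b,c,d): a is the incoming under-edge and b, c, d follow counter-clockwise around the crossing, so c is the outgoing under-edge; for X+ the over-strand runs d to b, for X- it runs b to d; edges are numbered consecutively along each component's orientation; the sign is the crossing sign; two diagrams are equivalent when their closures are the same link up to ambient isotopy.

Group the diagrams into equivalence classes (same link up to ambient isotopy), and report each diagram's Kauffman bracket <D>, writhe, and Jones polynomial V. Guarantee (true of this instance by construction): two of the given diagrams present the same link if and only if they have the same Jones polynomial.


grouping into links: {D1} | {D2, D3}
V(D1) = x^-3 + x^-2 + x^-1 + 1  (w -2, c 12, <D> = A^-6 + A^-2 + A^2 + A^6)
V(D2) = x^-2 + 2 + x^2  [14 crossings, <D> = A^-8 + 2 + A^8, w = 0]
D3 (bracket A^-2 + 2A^6 + A^14; 12 crossings at w = +2): V = x^-2 + 2 + x^2
why: comparing 3 Jones polynomials yields 2 groups


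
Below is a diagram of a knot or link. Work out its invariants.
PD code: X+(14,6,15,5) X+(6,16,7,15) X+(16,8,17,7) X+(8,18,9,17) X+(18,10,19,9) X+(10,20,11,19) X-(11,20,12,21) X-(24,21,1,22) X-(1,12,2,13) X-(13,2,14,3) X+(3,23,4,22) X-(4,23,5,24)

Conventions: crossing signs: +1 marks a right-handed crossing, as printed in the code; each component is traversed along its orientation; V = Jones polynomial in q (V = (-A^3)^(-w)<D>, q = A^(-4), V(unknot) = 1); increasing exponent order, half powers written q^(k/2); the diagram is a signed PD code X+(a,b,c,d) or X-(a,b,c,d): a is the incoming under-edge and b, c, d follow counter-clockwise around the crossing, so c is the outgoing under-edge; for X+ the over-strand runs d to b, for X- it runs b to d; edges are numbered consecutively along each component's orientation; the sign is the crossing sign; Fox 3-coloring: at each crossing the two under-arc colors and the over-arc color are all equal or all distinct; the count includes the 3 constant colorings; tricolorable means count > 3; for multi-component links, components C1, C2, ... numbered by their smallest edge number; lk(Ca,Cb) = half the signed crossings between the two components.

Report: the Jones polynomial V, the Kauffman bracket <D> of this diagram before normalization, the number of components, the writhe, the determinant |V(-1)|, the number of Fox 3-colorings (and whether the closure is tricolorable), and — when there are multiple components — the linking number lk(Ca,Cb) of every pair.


V(q) = q + q^3 - q^4
bracket: -A^-10 + A^-6 + A^2, w = +2
1 component, writhe +2, over 12 crossings
det 3, colorings 9 of 3^12 — tricolorable
observation: |V(-1)| = 3: so tricolorable, since 3 divides 3


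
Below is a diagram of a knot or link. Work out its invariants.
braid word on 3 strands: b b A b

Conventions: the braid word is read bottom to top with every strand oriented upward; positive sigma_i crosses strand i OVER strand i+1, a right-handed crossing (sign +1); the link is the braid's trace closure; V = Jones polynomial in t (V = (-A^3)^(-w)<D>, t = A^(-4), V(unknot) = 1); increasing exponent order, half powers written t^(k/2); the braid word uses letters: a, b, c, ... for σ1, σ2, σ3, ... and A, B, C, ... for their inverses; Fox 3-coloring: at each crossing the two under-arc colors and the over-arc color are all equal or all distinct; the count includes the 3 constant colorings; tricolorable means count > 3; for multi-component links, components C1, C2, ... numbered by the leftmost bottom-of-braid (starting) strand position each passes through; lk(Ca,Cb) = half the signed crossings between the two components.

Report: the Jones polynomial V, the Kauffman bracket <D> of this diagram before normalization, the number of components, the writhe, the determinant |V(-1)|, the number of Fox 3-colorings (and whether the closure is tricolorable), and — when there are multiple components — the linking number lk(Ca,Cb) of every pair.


V(t) = t + t^3 - t^4
bracket: -A^-10 + A^-6 + A^2, w = +2
1 component, writhe +2, over 4 crossings
det 3, colorings 9 of 3^4 — tricolorable
observation: V spans 3 powers of t: at least 3 crossings in any diagram


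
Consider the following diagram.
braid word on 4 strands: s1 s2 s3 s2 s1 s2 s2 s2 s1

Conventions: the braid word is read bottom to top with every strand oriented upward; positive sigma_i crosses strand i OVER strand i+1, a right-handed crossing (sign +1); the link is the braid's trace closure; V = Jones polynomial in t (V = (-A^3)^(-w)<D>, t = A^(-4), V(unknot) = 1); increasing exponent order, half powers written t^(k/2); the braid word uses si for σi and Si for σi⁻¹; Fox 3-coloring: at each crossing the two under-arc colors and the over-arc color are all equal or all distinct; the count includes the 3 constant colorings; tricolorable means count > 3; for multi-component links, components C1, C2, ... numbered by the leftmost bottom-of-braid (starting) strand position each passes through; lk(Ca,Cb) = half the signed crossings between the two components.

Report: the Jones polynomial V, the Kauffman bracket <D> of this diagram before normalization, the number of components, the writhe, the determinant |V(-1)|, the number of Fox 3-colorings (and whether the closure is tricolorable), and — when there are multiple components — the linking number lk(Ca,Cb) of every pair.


V(t) = t^3 + t^5 - t^8
bracket: A^-5 - A^7 - A^15, w = +9
1 component, writhe +9, over 9 crossings
det 3, colorings 9 of 3^9 — tricolorable
observation: w = +9 (over 9 crossings) is diagram-only; (-A^3)^(-9) removes it from V


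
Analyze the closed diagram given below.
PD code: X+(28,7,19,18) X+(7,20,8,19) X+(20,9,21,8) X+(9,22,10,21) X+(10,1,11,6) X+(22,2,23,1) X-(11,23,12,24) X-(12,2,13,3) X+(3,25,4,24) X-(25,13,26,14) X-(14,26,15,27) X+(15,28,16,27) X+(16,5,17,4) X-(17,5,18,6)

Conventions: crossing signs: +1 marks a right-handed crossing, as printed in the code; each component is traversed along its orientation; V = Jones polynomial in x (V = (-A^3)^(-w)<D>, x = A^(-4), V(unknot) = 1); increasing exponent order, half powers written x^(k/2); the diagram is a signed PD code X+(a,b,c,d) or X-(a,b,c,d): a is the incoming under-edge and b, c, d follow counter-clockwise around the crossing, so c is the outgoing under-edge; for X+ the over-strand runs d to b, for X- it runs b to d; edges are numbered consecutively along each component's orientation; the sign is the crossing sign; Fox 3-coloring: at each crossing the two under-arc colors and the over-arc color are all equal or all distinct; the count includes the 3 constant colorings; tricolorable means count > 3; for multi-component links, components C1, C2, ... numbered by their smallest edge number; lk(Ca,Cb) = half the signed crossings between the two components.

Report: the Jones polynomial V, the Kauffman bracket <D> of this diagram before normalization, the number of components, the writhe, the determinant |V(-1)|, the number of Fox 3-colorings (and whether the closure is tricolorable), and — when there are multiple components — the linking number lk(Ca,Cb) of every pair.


V = x + 2x^3 + x^5
<D> = A^-8 + 2 + A^8 (w = +4)
3 components over 14 crossings, w = +4
lk(C1,C2): 0
lk(C1,C3) = +1
linking number lk(C2,C3) = +1
3 Fox colorings among 3^14, |V(-1)| = 4: not tricolorable
why: the span of V is 4, within the link bound 14 + 3 - 1


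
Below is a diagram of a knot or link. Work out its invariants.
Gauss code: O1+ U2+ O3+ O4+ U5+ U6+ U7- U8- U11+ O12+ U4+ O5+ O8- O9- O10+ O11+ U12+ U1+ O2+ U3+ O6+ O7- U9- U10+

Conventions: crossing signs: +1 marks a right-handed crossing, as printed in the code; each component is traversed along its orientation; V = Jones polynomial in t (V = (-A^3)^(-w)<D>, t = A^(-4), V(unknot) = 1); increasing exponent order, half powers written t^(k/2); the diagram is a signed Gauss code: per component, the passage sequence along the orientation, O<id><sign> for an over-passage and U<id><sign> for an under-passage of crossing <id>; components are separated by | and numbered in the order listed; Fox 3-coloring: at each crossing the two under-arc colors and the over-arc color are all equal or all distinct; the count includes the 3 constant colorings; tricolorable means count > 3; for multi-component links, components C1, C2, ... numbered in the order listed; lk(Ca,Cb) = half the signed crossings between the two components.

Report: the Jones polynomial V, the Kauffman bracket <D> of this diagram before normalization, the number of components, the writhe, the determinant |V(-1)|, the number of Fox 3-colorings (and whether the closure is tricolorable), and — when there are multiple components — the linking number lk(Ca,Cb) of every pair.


V(t) = t^2 + 2t^4 - 2t^5 + t^6 - 2t^7 + t^8
bracket: A^-14 - 2A^-10 + A^-6 - 2A^-2 + 2A^2 + A^10, w = +6
1 component, writhe +6, over 12 crossings
det 9, colorings 27 of 3^12 — tricolorable
observation: det 9 = |V(-1)|; divisible by 3, so tricolorable


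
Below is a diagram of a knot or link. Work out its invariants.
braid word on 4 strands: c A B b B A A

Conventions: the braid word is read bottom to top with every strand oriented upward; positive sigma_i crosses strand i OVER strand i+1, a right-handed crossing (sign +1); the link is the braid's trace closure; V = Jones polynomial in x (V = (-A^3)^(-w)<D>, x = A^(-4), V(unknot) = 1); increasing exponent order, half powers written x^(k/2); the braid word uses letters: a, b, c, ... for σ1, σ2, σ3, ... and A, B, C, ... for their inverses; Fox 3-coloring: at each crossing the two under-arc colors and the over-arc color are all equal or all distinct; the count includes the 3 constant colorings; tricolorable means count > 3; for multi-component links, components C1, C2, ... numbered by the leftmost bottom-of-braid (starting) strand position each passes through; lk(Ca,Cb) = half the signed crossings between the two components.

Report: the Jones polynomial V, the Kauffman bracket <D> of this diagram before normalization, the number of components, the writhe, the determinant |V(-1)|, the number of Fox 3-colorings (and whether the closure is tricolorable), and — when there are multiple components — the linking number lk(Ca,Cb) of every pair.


V(x) = -x^-4 + x^-3 + x^-1
bracket: -A^-5 - A^3 + A^7, w = -3
1 component, writhe -3, over 7 crossings
det 3, colorings 9 of 3^7 — tricolorable
observation: w = -3 shifts under R1 moves; the (-A^3)^(3) factor cancels that in V


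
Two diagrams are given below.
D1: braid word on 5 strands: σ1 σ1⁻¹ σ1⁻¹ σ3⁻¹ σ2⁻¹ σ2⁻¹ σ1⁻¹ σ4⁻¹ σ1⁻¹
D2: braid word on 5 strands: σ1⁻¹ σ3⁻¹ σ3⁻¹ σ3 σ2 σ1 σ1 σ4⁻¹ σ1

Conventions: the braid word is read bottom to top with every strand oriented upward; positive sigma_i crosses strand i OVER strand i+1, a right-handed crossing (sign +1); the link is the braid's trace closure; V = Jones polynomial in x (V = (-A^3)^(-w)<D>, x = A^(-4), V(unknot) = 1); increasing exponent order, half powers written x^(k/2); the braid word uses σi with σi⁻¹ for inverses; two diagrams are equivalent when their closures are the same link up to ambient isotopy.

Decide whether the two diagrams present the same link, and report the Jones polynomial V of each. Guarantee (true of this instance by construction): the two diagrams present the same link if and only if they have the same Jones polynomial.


equivalent: no
V(D1) = x^(-13/2) - x^(-11/2) + x^(-9/2) - 2x^(-7/2) - x^(-3/2)  (w -7, c 9, <D> = A^-15 + 2A^-7 - A^-3 + A - A^5)
V(D2) = -x^(1/2) - x^(5/2)  [9 crossings, <D> = A^-7 + A, w = +1]
key observation: 2 values of V(x) split the 2 diagrams


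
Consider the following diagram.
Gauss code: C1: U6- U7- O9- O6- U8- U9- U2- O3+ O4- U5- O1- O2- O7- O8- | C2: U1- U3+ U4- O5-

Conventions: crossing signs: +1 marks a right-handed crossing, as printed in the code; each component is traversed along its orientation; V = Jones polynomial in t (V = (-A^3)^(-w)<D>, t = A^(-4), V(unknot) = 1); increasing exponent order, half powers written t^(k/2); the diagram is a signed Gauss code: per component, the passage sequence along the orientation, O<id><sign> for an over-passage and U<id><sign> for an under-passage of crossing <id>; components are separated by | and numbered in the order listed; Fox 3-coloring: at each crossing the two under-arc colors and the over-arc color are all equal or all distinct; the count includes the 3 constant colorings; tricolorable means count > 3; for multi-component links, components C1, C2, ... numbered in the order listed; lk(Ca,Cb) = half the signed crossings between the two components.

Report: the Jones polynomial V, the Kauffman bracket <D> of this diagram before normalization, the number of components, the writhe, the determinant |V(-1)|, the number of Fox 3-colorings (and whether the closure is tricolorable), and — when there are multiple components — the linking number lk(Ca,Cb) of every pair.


V(t) = t^(-13/2) - t^(-11/2) + t^(-9/2) - 2t^(-7/2) - t^(-3/2)
bracket: A^-15 + 2A^-7 - A^-3 + A - A^5, w = -7
2 components, writhe -7, over 9 crossings
lk(C1,C2) = -1
det 6, colorings 9 of 3^9 — tricolorable
observation: w = -7 shifts under R1 moves; the (-A^3)^(7) factor cancels that in V


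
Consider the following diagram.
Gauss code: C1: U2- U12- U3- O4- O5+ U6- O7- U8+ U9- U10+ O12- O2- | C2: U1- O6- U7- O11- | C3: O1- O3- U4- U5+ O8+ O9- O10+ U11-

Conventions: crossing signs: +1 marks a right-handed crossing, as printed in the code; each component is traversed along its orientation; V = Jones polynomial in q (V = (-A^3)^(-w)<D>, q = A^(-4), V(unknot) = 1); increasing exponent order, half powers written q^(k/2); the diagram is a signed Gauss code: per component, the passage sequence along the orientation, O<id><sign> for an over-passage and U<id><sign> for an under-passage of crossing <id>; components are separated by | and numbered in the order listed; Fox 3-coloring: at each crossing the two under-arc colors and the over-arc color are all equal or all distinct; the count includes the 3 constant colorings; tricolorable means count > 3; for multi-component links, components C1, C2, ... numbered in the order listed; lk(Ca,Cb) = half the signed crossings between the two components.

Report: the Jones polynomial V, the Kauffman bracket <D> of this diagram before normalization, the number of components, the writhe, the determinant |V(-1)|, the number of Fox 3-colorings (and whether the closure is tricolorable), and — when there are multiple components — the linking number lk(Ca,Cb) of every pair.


V = q^-5 + 2q^-3 + q^-1
<D> = A^-14 + 2A^-6 + A^2 (w = -6)
3 components over 12 crossings, w = -6
lk(C1,C2): -1
lk(C1,C3) = 0
linking number lk(C2,C3) = -1
3 Fox colorings among 3^12, |V(-1)| = 4: not tricolorable
why: summing lk over 3 pairs gives -2
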